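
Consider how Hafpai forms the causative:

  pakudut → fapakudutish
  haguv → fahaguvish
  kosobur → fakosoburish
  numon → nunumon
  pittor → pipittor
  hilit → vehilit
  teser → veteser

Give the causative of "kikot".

kikikot

"kikot" has last vowel 'o'. The stems whose last vowel is 'o' (numon → nunumon, pittor → pipittor) repeat the first consonant+vowel as a prefix.
The other patterns: stems whose last vowel is 'u' add fa- … -ish around the stem; stems whose last vowel is 'e' or 'i' add the prefix ve-.
So kikot → kikikot.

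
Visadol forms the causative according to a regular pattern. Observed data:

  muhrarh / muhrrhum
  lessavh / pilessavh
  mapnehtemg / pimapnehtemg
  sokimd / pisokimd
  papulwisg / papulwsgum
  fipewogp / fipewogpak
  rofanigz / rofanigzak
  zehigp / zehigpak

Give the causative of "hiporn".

"hiporn" has second-to-last letter 'r'. The one such stem in the data (muhrarh → muhrrhum) deletes the last vowel and adds -um (as does papulwisg), so the same rule applies.
The other patterns: stems whose second-to-last letter is 'g' add -ak; stems whose second-to-last letter is 'm' or 'v' add the prefix pi-.
So hiporn → hiprnum.

hiprnum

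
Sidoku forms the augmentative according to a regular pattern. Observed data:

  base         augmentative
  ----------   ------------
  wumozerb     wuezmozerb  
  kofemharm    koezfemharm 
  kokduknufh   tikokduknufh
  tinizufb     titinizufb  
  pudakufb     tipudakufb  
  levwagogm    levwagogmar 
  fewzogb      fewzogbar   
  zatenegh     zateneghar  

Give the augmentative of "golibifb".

wumozerb and tinizufb both end in -b yet inflect differently (wuezmozerb, titinizufb), so the final letter is not what conditions the rule; the second-to-last letter is.
"golibifb" has second-to-last letter 'f'. The stems whose second-to-last letter is 'f' (kokduknufh → tikokduknufh, tinizufb → titinizufb, pudakufb → tipudakufb) add the prefix ti-.
The other patterns: stems whose second-to-last letter is 'r' insert -ez- after the first vowel; stems whose second-to-last letter is 'g' add -ar.
So golibifb → tigolibifb.

tigolibifb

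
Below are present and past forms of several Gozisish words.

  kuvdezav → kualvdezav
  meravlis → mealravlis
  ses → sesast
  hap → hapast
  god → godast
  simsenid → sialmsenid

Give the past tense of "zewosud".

simsenid and god both end in -d yet inflect differently (sialmsenid, godast), so the final letter is not what conditions the rule; the number of vowels is.
"zewosud" has 3 vowels. The stems with 3 vowels (meravlis → mealravlis, kuvdezav → kualvdezav, simsenid → sialmsenid) insert -al- after the first vowel.
The other pattern: stems with 1 vowel add -ast.
So zewosud → zealwosud.

zealwosud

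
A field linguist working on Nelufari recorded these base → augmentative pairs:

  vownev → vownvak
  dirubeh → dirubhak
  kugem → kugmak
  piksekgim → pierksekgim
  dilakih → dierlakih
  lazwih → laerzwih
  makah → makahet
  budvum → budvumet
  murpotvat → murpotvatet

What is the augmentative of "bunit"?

"bunit" has last vowel 'i'. The stems whose last vowel is 'i' (piksekgim → pierksekgim, dilakih → dierlakih, lazwih → laerzwih) insert -er- after the first vowel.
So bunit → buernit.

buernit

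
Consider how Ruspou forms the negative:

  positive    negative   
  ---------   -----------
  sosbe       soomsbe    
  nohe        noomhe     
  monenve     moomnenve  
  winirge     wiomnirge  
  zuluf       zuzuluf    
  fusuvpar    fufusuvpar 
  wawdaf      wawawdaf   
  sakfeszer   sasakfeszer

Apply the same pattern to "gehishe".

"gehishe" ends in -e. The stems ending in -e (sosbe → soomsbe, nohe → noomhe, monenve → moomnenve) insert -om- after the first vowel.
The other pattern: stems ending in -f or -r repeat the first consonant+vowel as a prefix.
So gehishe → geomhishe.

geomhishe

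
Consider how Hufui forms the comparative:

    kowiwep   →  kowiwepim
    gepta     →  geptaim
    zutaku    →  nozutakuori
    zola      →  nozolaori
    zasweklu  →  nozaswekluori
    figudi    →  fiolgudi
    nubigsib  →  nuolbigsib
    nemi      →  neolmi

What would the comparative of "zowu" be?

gepta and zola both end in -a yet inflect differently (geptaim, nozolaori), so the final letter is not what conditions the rule; the first letter is.
"zowu" begins with z-. The stems beginning with z- (zutaku → nozutakuori, zola → nozolaori, zasweklu → nozaswekluori) add no- … -ori around the stem.
So zowu → nozowuori.

nozowuori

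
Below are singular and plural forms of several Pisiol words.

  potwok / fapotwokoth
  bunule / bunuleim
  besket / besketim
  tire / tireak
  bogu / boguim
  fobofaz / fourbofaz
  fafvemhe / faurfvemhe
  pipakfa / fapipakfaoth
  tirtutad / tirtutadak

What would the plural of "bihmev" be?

"bihmev" begins with b-. The stems beginning with b- (bogu → boguim, besket → besketim, bunule → bunuleim) add -im.
The other patterns: stems beginning with p- add fa- … -oth around the stem; stems beginning with t- add -ak; stems beginning with f- insert -ur- after the first vowel.
So bihmev → bihmevim.

bihmevim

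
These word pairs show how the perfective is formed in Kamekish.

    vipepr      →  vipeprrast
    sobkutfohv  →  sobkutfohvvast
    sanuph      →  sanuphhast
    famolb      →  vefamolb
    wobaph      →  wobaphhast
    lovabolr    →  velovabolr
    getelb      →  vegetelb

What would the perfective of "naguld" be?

lovabolr and vipepr both end in -r yet inflect differently (velovabolr, vipeprrast), so the final letter is not what conditions the rule; the second-to-last letter is.
"naguld" has second-to-last letter 'l'. The stems whose second-to-last letter is 'l' (getelb → vegetelb, lovabolr → velovabolr, famolb → vefamolb) add the prefix ve-.
The other pattern: stems whose second-to-last letter is 'h' or 'p' double the final consonant and add -ast.
So naguld → venaguld.

venaguld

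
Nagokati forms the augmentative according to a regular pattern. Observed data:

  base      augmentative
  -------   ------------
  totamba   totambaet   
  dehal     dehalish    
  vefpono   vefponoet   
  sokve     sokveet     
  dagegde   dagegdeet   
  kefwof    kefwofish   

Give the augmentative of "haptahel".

vefpono and kefwof both have last vowel 'o' yet inflect differently (vefponoet, kefwofish), so the last vowel is not what conditions the rule; whether the stem ends in a vowel or a consonant is.
"haptahel" ends in a consonant. The stems ending in a consonant (kefwof → kefwofish, dehal → dehalish) add -ish.
The other pattern: stems ending in a vowel add -et.
So haptahel → haptahelish.

haptahelish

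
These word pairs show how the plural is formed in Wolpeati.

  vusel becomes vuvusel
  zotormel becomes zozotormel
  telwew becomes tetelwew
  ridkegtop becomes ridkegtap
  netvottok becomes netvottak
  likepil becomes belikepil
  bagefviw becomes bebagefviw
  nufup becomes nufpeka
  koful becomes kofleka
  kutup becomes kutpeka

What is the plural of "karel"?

kakarel

vusel and likepil both end in -l yet inflect differently (vuvusel, belikepil), so the final letter is not what conditions the rule; the last vowel is.
"karel" has last vowel 'e'. The stems whose last vowel is 'e' (vusel → vuvusel, zotormel → zozotormel, telwew → tetelwew) repeat the first consonant+vowel as a prefix.
The other patterns: stems whose last vowel is 'o' change the last vowel to 'a'; stems whose last vowel is 'i' add the prefix be-; stems whose last vowel is 'u' delete the last vowel and add -eka.
So karel → kakarel.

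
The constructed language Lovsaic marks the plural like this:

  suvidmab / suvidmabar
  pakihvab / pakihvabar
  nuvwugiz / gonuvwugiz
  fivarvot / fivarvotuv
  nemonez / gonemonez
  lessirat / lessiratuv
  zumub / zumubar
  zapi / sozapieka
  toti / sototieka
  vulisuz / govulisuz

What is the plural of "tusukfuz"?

zumub and vulisuz both have last vowel 'u' yet inflect differently (zumubar, govulisuz), so the last vowel is not what conditions the rule; the final letter is.
"tusukfuz" ends in -z. The stems ending in -z (vulisuz → govulisuz, nuvwugiz → gonuvwugiz, nemonez → gonemonez) add the prefix go-.
The other patterns: stems ending in -b add -ar; stems ending in -i add so- … -eka around the stem; stems ending in -t add -uv.
So tusukfuz → gotusukfuz.

gotusukfuz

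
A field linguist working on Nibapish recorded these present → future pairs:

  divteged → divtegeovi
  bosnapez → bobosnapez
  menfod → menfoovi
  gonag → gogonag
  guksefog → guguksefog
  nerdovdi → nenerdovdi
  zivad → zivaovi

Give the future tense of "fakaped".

fakapeovi

menfod and guksefog both have last vowel 'o' yet inflect differently (menfoovi, guguksefog), so the last vowel is not what conditions the rule; the final letter is.
"fakaped" ends in -d. The stems ending in -d (divteged → divtegeovi, zivad → zivaovi, menfod → menfoovi) drop the final letter and add -ovi.
The other pattern: stems ending in -g, -i or -z repeat the first consonant+vowel as a prefix.
So fakaped → fakapeovi.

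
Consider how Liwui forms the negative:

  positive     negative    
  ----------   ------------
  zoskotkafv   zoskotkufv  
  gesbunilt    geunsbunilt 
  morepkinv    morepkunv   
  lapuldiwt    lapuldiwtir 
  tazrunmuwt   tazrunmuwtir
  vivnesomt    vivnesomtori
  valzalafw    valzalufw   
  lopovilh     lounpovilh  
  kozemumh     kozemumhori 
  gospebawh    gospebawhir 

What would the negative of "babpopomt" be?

lapuldiwt and gesbunilt both end in -t yet inflect differently (lapuldiwtir, geunsbunilt), so the final letter is not what conditions the rule; the second-to-last letter is.
"babpopomt" has second-to-last letter 'm'. The stems whose second-to-last letter is 'm' (kozemumh → kozemumhori, vivnesomt → vivnesomtori) add -ori.
So babpopomt → babpopomtori.

babpopomtori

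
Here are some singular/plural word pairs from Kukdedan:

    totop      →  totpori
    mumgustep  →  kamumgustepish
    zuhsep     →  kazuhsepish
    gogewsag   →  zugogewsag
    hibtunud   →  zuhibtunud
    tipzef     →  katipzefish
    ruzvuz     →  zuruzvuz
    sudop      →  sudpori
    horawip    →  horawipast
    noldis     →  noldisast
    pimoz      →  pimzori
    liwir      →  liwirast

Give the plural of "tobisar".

zutobisar

mumgustep and totop both end in -p yet inflect differently (kamumgustepish, totpori), so the final letter is not what conditions the rule; the last vowel is.
"tobisar" has last vowel 'a'. The one such stem in the data (gogewsag → zugogewsag) adds the prefix zu-, so the same rule applies.
So tobisar → zutobisar.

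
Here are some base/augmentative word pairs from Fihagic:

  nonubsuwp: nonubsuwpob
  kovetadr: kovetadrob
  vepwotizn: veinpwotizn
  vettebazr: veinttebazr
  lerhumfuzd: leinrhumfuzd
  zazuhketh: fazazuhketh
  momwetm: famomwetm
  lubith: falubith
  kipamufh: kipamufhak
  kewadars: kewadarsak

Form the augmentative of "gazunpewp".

"gazunpewp" has second-to-last letter 'w'. The one such stem in the data (nonubsuwp → nonubsuwpob) adds -ob, so the same rule applies.
The other patterns: stems whose second-to-last letter is 'z' insert -in- after the first vowel; stems whose second-to-last letter is 't' add the prefix fa-; stems whose second-to-last letter is 'f' or 'r' add -ak.
So gazunpewp → gazunpewpob.

gazunpewpob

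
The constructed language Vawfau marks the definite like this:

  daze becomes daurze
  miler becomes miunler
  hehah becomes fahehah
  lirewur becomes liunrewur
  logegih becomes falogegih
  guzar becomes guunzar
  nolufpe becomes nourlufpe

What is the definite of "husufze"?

huursufze

hehah and guzar both have last vowel 'a' yet inflect differently (fahehah, guunzar), so the last vowel is not what conditions the rule; the final letter is.
"husufze" ends in -e. The stems ending in -e (daze → daurze, nolufpe → nourlufpe) insert -ur- after the first vowel.
So husufze → huursufze.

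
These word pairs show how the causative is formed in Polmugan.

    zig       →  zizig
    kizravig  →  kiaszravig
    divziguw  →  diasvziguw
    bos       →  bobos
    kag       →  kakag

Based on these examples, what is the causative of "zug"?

"zug" has 1 vowel. The stems with 1 vowel (zig → zizig, bos → bobos, kag → kakag) repeat the first consonant+vowel as a prefix.
The other pattern: stems with 3 vowels insert -as- after the first vowel.
So zug → zuzug.

zuzug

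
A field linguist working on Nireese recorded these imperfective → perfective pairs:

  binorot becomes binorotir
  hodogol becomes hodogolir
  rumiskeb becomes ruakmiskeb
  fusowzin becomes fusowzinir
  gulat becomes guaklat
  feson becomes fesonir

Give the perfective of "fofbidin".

binorot and gulat both end in -t yet inflect differently (binorotir, guaklat), so the final letter is not what conditions the rule; the last vowel is.
"fofbidin" has last vowel 'i'. The one such stem in the data (fusowzin → fusowzinir) adds -ir, so the same rule applies.
The other pattern: stems whose last vowel is 'a' or 'e' insert -ak- after the first vowel.
So fofbidin → fofbidinir.

fofbidinir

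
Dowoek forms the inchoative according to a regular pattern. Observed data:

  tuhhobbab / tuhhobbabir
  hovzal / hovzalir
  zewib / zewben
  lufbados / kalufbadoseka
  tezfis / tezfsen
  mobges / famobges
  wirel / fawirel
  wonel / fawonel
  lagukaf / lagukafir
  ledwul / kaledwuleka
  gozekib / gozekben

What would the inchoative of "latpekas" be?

latpekasir

"latpekas" has last vowel 'a'. The stems whose last vowel is 'a' (hovzal → hovzalir, tuhhobbab → tuhhobbabir, lagukaf → lagukafir) add -ir.
So latpekas → latpekasir.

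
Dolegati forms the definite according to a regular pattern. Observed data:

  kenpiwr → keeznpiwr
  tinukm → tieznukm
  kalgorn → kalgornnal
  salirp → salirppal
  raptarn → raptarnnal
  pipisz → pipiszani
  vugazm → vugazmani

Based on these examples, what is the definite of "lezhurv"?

"lezhurv" has second-to-last letter 'r'. The stems whose second-to-last letter is 'r' (kalgorn → kalgornnal, salirp → salirppal, raptarn → raptarnnal) double the final consonant and add -al.
The other patterns: stems whose second-to-last letter is 'k' or 'w' insert -ez- after the first vowel; stems whose second-to-last letter is 's' or 'z' add -ani.
So lezhurv → lezhurvval.

lezhurvval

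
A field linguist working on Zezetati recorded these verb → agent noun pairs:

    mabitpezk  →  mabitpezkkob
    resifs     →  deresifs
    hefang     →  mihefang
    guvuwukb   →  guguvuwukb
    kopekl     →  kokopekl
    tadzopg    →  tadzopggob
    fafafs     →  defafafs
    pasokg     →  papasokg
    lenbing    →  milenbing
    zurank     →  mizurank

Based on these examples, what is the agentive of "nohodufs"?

pasokg and lenbing both end in -g yet inflect differently (papasokg, milenbing), so the final letter is not what conditions the rule; the second-to-last letter is.
"nohodufs" has second-to-last letter 'f'. The stems whose second-to-last letter is 'f' (resifs → deresifs, fafafs → defafafs) add the prefix de-.
The other patterns: stems whose second-to-last letter is 'k' repeat the first consonant+vowel as a prefix; stems whose second-to-last letter is 'n' add the prefix mi-; stems whose second-to-last letter is 'p' or 'z' double the final consonant and add -ob.
So nohodufs → denohodufs.

denohodufs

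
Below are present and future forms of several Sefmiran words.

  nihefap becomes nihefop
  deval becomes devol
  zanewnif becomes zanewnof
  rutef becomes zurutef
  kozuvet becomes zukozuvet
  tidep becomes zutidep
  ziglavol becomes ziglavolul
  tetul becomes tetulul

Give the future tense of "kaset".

zanewnif and rutef both end in -f yet inflect differently (zanewnof, zurutef), so the final letter is not what conditions the rule; the last vowel is.
"kaset" has last vowel 'e'. The stems whose last vowel is 'e' (rutef → zurutef, kozuvet → zukozuvet, tidep → zutidep) add the prefix zu-.
So kaset → zukaset.

zukaset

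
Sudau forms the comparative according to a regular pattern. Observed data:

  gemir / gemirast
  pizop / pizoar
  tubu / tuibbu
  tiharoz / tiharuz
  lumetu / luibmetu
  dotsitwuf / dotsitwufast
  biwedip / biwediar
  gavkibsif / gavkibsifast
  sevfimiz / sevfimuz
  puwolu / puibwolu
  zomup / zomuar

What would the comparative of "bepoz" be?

bepuz

dotsitwuf and zomup both have last vowel 'u' yet inflect differently (dotsitwufast, zomuar), so the last vowel is not what conditions the rule; the final letter is.
"bepoz" ends in -z. The stems ending in -z (sevfimiz → sevfimuz, tiharoz → tiharuz) change the last vowel to 'u'.
The other patterns: stems ending in -f or -r add -ast; stems ending in -p drop the final letter and add -ar; stems ending in -u insert -ib- after the first vowel.
So bepoz → bepuz.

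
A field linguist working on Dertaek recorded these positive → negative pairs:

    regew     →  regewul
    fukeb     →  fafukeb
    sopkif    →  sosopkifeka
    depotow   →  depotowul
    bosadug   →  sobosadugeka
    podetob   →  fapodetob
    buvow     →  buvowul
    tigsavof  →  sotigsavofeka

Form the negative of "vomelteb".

"vomelteb" ends in -b. The stems ending in -b (fukeb → fafukeb, podetob → fapodetob) add the prefix fa-.
So vomelteb → favomelteb.

favomelteb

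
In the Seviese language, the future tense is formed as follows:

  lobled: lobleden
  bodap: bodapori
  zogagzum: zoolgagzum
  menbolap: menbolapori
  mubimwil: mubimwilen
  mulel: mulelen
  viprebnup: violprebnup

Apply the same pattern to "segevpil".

"segevpil" has last vowel 'i'. The one such stem in the data (mubimwil → mubimwilen) adds -en, so the same rule applies.
The other patterns: stems whose last vowel is 'u' insert -ol- after the first vowel; stems whose last vowel is 'a' add -ori.
So segevpil → segevpilen.

segevpilen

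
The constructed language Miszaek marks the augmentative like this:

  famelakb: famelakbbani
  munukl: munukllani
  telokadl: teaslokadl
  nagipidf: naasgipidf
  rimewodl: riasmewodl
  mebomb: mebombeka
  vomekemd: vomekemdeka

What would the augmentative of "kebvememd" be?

kebvememdeka

munukl and telokadl both end in -l yet inflect differently (munukllani, teaslokadl), so the final letter is not what conditions the rule; the second-to-last letter is.
"kebvememd" has second-to-last letter 'm'. The stems whose second-to-last letter is 'm' (mebomb → mebombeka, vomekemd → vomekemdeka) add -eka.
So kebvememd → kebvememdeka.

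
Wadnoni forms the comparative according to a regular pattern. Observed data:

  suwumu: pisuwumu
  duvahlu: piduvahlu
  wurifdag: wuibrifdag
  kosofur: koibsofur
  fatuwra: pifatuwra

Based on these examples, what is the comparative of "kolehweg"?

fatuwra and wurifdag both have last vowel 'a' yet inflect differently (pifatuwra, wuibrifdag), so the last vowel is not what conditions the rule; whether the stem ends in a vowel or a consonant is.
"kolehweg" ends in a consonant. The stems ending in a consonant (wurifdag → wuibrifdag, kosofur → koibsofur) insert -ib- after the first vowel.
The other pattern: stems ending in a vowel add the prefix pi-.
So kolehweg → koiblehweg.

koiblehweg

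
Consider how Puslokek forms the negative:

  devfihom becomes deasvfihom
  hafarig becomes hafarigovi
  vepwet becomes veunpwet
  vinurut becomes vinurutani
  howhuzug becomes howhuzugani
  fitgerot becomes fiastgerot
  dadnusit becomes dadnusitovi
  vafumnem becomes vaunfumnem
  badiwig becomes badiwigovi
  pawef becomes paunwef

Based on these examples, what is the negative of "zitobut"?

"zitobut" has last vowel 'u'. The stems whose last vowel is 'u' (howhuzug → howhuzugani, vinurut → vinurutani) add -ani.
So zitobut → zitobutani.

zitobutani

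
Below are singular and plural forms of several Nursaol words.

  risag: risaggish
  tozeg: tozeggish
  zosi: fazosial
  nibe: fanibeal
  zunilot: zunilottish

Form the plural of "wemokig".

tozeg and nibe both have last vowel 'e' yet inflect differently (tozeggish, fanibeal), so the last vowel is not what conditions the rule; whether the stem ends in a vowel or a consonant is.
"wemokig" ends in a consonant. The stems ending in a consonant (zunilot → zunilottish, risag → risaggish, tozeg → tozeggish) double the final consonant and add -ish.
The other pattern: stems ending in a vowel add fa- … -al around the stem.
So wemokig → wemokiggish.

wemokiggish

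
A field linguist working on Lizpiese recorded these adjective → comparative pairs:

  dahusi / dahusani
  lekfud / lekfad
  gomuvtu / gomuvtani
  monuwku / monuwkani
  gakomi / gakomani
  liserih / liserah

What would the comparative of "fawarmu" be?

fawarmani

monuwku and lekfud both have last vowel 'u' yet inflect differently (monuwkani, lekfad), so the last vowel is not what conditions the rule; whether the stem ends in a vowel or a consonant is.
"fawarmu" ends in a vowel. The stems ending in a vowel (monuwku → monuwkani, gomuvtu → gomuvtani, gakomi → gakomani) drop the final letter and add -ani.
The other pattern: stems ending in a consonant change the last vowel to 'a'.
So fawarmu → fawarmani.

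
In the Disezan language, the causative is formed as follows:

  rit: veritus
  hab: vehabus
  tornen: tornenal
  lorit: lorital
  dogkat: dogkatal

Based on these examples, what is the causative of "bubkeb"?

"bubkeb" has 2 vowels. The stems with 2 vowels (tornen → tornenal, lorit → lorital, dogkat → dogkatal) add -al.
So bubkeb → bubkebal.

bubkebal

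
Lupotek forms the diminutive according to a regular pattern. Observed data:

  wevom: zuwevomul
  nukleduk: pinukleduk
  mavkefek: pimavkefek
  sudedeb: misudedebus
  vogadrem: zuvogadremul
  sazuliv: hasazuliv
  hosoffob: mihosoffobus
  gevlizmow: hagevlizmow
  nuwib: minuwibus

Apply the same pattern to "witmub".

miwitmubus

gevlizmow and hosoffob both have last vowel 'o' yet inflect differently (hagevlizmow, mihosoffobus), so the last vowel is not what conditions the rule; the final letter is.
"witmub" ends in -b. The stems ending in -b (hosoffob → mihosoffobus, nuwib → minuwibus, sudedeb → misudedebus) add mi- … -us around the stem.
The other patterns: stems ending in -v or -w add the prefix ha-; stems ending in -k add the prefix pi-; stems ending in -m add zu- … -ul around the stem.
So witmub → miwitmubus.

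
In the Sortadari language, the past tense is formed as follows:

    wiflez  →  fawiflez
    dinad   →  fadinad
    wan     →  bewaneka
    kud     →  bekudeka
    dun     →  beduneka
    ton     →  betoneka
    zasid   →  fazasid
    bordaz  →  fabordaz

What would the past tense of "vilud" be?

favilud

kud and zasid both end in -d yet inflect differently (bekudeka, fazasid), so the final letter is not what conditions the rule; the number of vowels is.
"vilud" has 2 vowels. The stems with 2 vowels (zasid → fazasid, wiflez → fawiflez, bordaz → fabordaz) add the prefix fa-.
So vilud → favilud.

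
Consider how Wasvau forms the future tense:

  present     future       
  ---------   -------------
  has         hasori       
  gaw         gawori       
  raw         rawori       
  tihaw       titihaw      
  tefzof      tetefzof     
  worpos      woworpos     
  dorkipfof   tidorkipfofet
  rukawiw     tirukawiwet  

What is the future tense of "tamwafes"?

"tamwafes" has 3 vowels. The stems with 3 vowels (dorkipfof → tidorkipfofet, rukawiw → tirukawiwet) add ti- … -et around the stem.
The other patterns: stems with 1 vowel add -ori; stems with 2 vowels repeat the first consonant+vowel as a prefix.
So tamwafes → titamwafeset.

titamwafeset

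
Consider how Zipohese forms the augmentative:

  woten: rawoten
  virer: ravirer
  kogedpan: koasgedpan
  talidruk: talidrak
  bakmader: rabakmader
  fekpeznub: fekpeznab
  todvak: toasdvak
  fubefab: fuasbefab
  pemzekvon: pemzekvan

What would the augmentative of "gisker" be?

ragisker

woten and kogedpan both end in -n yet inflect differently (rawoten, koasgedpan), so the final letter is not what conditions the rule; the last vowel is.
"gisker" has last vowel 'e'. The stems whose last vowel is 'e' (woten → rawoten, virer → ravirer, bakmader → rabakmader) add the prefix ra-.
So gisker → ragisker.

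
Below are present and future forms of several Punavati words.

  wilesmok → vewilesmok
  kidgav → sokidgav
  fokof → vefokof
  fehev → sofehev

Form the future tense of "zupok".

vezupok

fehev and fokof both begin with f- yet inflect differently (sofehev, vefokof), so the first letter is not what conditions the rule; the final letter is.
"zupok" ends in -k. The one such stem in the data (wilesmok → vewilesmok) adds the prefix ve-, so the same rule applies.
So zupok → vezupok.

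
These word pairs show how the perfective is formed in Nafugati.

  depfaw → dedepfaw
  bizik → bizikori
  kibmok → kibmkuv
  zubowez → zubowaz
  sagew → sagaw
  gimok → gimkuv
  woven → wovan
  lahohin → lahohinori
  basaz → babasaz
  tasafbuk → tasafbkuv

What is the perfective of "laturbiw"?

laturbiwori

"laturbiw" has last vowel 'i'. The stems whose last vowel is 'i' (lahohin → lahohinori, bizik → bizikori) add -ori.
The other patterns: stems whose last vowel is 'a' repeat the first consonant+vowel as a prefix; stems whose last vowel is 'o' or 'u' delete the last vowel and add -uv; stems whose last vowel is 'e' change the last vowel to 'a'.
So laturbiw → laturbiwori.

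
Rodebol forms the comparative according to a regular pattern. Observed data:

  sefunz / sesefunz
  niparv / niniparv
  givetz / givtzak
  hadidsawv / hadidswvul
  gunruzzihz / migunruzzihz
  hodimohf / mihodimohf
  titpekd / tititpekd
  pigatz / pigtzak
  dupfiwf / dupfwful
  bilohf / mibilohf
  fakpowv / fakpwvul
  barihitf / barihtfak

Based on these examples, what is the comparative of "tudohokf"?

tutudohokf

hodimohf and dupfiwf both end in -f yet inflect differently (mihodimohf, dupfwful), so the final letter is not what conditions the rule; the second-to-last letter is.
"tudohokf" has second-to-last letter 'k'. The one such stem in the data (titpekd → tititpekd) repeats the first consonant+vowel as a prefix (as do sefunz, niparv), so the same rule applies.
So tudohokf → tutudohokf.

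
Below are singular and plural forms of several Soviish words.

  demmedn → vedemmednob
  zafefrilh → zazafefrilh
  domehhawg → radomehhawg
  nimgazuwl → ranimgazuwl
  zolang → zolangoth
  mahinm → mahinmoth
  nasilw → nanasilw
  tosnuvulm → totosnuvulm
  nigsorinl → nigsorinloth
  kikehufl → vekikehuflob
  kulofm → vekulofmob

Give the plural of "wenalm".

wewenalm

domehhawg and zolang both end in -g yet inflect differently (radomehhawg, zolangoth), so the final letter is not what conditions the rule; the second-to-last letter is.
"wenalm" has second-to-last letter 'l'. The stems whose second-to-last letter is 'l' (nasilw → nanasilw, tosnuvulm → totosnuvulm, zafefrilh → zazafefrilh) repeat the first consonant+vowel as a prefix.
The other patterns: stems whose second-to-last letter is 'w' add the prefix ra-; stems whose second-to-last letter is 'n' add -oth; stems whose second-to-last letter is 'd' or 'f' add ve- … -ob around the stem.
So wenalm → wewenalm.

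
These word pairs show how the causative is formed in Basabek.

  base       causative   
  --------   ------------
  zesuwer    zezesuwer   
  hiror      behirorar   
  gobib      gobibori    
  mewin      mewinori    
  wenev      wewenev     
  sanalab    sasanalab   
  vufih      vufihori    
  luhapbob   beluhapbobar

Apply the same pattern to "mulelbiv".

mulelbivori

luhapbob and gobib both end in -b yet inflect differently (beluhapbobar, gobibori), so the final letter is not what conditions the rule; the last vowel is.
"mulelbiv" has last vowel 'i'. The stems whose last vowel is 'i' (vufih → vufihori, gobib → gobibori, mewin → mewinori) add -ori.
The other patterns: stems whose last vowel is 'o' add be- … -ar around the stem; stems whose last vowel is 'a' or 'e' repeat the first consonant+vowel as a prefix.
So mulelbiv → mulelbivori.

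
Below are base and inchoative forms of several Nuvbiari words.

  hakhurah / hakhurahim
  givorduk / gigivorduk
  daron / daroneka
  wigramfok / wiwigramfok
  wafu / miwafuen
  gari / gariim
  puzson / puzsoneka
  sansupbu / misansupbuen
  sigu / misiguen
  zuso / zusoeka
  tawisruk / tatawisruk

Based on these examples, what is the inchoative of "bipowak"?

sigu and givorduk both have last vowel 'u' yet inflect differently (misiguen, gigivorduk), so the last vowel is not what conditions the rule; the final letter is.
"bipowak" ends in -k. The stems ending in -k (wigramfok → wiwigramfok, givorduk → gigivorduk, tawisruk → tatawisruk) repeat the first consonant+vowel as a prefix.
The other patterns: stems ending in -u add mi- … -en around the stem; stems ending in -h or -i add -im; stems ending in -n or -o add -eka.
So bipowak → bibipowak.

bibipowak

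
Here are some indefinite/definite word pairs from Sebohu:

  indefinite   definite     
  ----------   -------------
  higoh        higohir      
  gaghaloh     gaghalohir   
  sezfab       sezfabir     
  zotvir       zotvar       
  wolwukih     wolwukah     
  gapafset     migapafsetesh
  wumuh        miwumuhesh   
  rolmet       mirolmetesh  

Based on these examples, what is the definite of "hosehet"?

"hosehet" has last vowel 'e'. The stems whose last vowel is 'e' (gapafset → migapafsetesh, rolmet → mirolmetesh) add mi- … -esh around the stem.
The other patterns: stems whose last vowel is 'a' or 'o' add -ir; stems whose last vowel is 'i' change the last vowel to 'a'.
So hosehet → mihosehetesh.

mihosehetesh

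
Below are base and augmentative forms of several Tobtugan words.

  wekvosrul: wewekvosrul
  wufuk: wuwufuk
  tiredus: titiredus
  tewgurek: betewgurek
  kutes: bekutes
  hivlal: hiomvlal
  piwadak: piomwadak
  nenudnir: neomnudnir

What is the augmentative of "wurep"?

bewurep

wufuk and tewgurek both end in -k yet inflect differently (wuwufuk, betewgurek), so the final letter is not what conditions the rule; the last vowel is.
"wurep" has last vowel 'e'. The stems whose last vowel is 'e' (tewgurek → betewgurek, kutes → bekutes) add the prefix be-.
The other patterns: stems whose last vowel is 'u' repeat the first consonant+vowel as a prefix; stems whose last vowel is 'a' or 'i' insert -om- after the first vowel.
So wurep → bewurep.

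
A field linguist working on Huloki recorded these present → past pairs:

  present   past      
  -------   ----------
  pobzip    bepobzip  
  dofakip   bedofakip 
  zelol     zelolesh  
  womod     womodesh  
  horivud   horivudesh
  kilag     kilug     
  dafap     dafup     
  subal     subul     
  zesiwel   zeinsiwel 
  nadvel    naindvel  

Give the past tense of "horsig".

pobzip and dafap both end in -p yet inflect differently (bepobzip, dafup), so the final letter is not what conditions the rule; the last vowel is.
"horsig" has last vowel 'i'. The stems whose last vowel is 'i' (pobzip → bepobzip, dofakip → bedofakip) add the prefix be-.
The other patterns: stems whose last vowel is 'o' or 'u' add -esh; stems whose last vowel is 'a' change the last vowel to 'u'; stems whose last vowel is 'e' insert -in- after the first vowel.
So horsig → behorsig.

behorsig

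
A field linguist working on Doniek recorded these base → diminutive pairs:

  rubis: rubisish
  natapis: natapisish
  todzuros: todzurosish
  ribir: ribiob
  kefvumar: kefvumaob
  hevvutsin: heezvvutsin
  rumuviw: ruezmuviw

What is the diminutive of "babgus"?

babgusish

rubis and ribir both have last vowel 'i' yet inflect differently (rubisish, ribiob), so the last vowel is not what conditions the rule; the final letter is.
"babgus" ends in -s. The stems ending in -s (rubis → rubisish, natapis → natapisish, todzuros → todzurosish) add -ish.
So babgus → babgusish.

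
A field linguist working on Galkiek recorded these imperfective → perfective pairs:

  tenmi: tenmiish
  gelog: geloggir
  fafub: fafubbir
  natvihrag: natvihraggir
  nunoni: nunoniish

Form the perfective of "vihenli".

vihenliish

nunoni and natvihrag both begin with n- yet inflect differently (nunoniish, natvihraggir), so the first letter is not what conditions the rule; the final letter is.
"vihenli" ends in -i. The stems ending in -i (tenmi → tenmiish, nunoni → nunoniish) add -ish.
The other pattern: stems ending in -b or -g double the final consonant and add -ir.
So vihenli → vihenliish.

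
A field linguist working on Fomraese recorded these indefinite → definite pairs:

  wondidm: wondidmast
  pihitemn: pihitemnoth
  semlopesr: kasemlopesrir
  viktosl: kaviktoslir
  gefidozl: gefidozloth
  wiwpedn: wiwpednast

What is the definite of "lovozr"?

lovozroth

wiwpedn and pihitemn both end in -n yet inflect differently (wiwpednast, pihitemnoth), so the final letter is not what conditions the rule; the second-to-last letter is.
"lovozr" has second-to-last letter 'z'. The one such stem in the data (gefidozl → gefidozloth) adds -oth, so the same rule applies.
So lovozr → lovozroth.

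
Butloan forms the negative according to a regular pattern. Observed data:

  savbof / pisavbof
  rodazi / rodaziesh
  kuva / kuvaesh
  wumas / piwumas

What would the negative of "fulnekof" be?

wumas and kuva both have last vowel 'a' yet inflect differently (piwumas, kuvaesh), so the last vowel is not what conditions the rule; whether the stem ends in a vowel or a consonant is.
"fulnekof" ends in a consonant. The stems ending in a consonant (wumas → piwumas, savbof → pisavbof) add the prefix pi-.
So fulnekof → pifulnekof.

pifulnekof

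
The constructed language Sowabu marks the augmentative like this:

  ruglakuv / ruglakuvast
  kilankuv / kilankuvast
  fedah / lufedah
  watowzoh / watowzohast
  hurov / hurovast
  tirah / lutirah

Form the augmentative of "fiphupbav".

tirah and watowzoh both end in -h yet inflect differently (lutirah, watowzohast), so the final letter is not what conditions the rule; the last vowel is.
"fiphupbav" has last vowel 'a'. The stems whose last vowel is 'a' (tirah → lutirah, fedah → lufedah) add the prefix lu-.
So fiphupbav → lufiphupbav.

lufiphupbav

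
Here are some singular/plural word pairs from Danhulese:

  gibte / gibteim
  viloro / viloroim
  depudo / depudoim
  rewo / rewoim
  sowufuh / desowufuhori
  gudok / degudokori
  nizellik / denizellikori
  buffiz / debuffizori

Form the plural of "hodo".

viloro and gudok both have last vowel 'o' yet inflect differently (viloroim, degudokori), so the last vowel is not what conditions the rule; whether the stem ends in a vowel or a consonant is.
"hodo" ends in a vowel. The stems ending in a vowel (gibte → gibteim, viloro → viloroim, depudo → depudoim) add -im.
The other pattern: stems ending in a consonant add de- … -ori around the stem.
So hodo → hodoim.

hodoim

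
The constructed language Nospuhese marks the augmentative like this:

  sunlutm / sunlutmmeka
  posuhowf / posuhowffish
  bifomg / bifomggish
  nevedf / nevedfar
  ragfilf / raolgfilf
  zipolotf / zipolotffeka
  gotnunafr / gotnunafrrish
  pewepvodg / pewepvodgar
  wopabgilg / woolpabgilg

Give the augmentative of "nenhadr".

"nenhadr" has second-to-last letter 'd'. The stems whose second-to-last letter is 'd' (nevedf → nevedfar, pewepvodg → pewepvodgar) add -ar.
The other patterns: stems whose second-to-last letter is 'l' insert -ol- after the first vowel; stems whose second-to-last letter is 't' double the final consonant and add -eka; stems whose second-to-last letter is 'f', 'm' or 'w' double the final consonant and add -ish.
So nenhadr → nenhadrar.

nenhadrar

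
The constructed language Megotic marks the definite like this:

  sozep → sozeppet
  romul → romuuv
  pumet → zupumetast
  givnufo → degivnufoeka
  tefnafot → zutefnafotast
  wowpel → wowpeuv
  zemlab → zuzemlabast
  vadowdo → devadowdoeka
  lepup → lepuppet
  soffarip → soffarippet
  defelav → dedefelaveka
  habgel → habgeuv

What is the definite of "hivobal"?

hivobauv

"hivobal" ends in -l. The stems ending in -l (habgel → habgeuv, romul → romuuv, wowpel → wowpeuv) drop the final letter and add -uv.
The other patterns: stems ending in -p double the final consonant and add -et; stems ending in -b or -t add zu- … -ast around the stem; stems ending in -o or -v add de- … -eka around the stem.
So hivobal → hivobauv.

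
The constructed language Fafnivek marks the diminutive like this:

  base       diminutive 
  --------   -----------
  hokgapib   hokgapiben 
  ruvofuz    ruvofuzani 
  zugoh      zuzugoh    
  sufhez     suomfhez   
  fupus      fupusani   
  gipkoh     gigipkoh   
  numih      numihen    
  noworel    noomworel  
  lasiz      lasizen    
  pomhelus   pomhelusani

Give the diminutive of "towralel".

"towralel" has last vowel 'e'. The stems whose last vowel is 'e' (sufhez → suomfhez, noworel → noomworel) insert -om- after the first vowel.
So towralel → toomwralel.

toomwralel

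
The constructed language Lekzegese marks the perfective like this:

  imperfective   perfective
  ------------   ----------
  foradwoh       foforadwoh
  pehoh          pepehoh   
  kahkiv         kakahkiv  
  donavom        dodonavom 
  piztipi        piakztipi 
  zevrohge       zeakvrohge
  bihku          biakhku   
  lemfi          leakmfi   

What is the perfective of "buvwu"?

buakvwu

kahkiv and piztipi both have last vowel 'i' yet inflect differently (kakahkiv, piakztipi), so the last vowel is not what conditions the rule; whether the stem ends in a vowel or a consonant is.
"buvwu" ends in a vowel. The stems ending in a vowel (piztipi → piakztipi, zevrohge → zeakvrohge, bihku → biakhku) insert -ak- after the first vowel.
The other pattern: stems ending in a consonant repeat the first consonant+vowel as a prefix.
So buvwu → buakvwu.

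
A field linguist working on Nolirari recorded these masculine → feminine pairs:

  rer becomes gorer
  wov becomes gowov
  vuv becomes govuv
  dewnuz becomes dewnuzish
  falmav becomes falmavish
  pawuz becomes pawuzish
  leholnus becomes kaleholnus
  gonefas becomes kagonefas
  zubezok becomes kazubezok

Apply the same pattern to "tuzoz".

wov and falmav both end in -v yet inflect differently (gowov, falmavish), so the final letter is not what conditions the rule; the number of vowels is.
"tuzoz" has 2 vowels. The stems with 2 vowels (dewnuz → dewnuzish, falmav → falmavish, pawuz → pawuzish) add -ish.
The other patterns: stems with 1 vowel add the prefix go-; stems with 3 vowels add the prefix ka-.
So tuzoz → tuzozish.

tuzozish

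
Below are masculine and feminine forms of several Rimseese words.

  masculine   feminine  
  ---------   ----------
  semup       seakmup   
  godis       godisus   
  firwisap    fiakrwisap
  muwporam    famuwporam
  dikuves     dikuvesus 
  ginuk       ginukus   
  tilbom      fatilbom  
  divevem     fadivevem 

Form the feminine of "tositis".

semup and ginuk both have last vowel 'u' yet inflect differently (seakmup, ginukus), so the last vowel is not what conditions the rule; the final letter is.
"tositis" ends in -s. The stems ending in -s (godis → godisus, dikuves → dikuvesus) add -us.
The other patterns: stems ending in -p insert -ak- after the first vowel; stems ending in -m add the prefix fa-.
So tositis → tositisus.

tositisus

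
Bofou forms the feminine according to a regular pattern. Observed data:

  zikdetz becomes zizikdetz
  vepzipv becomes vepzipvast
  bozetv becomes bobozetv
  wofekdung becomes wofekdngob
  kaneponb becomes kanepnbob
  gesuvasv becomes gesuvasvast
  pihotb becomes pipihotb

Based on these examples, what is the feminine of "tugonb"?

"tugonb" has second-to-last letter 'n'. The stems whose second-to-last letter is 'n' (kaneponb → kanepnbob, wofekdung → wofekdngob) delete the last vowel and add -ob.
The other patterns: stems whose second-to-last letter is 't' repeat the first consonant+vowel as a prefix; stems whose second-to-last letter is 'p' or 's' add -ast.
So tugonb → tugnbob.

tugnbob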